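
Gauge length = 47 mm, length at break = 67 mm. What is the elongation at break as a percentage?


Extension = 67 - 47 = 20 mm
Elongation = 20 / 47 x 100 = 42.6%


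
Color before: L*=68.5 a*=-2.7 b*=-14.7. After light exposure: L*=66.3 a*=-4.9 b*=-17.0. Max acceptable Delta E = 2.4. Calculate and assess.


Delta E = 3.87
Passes: No


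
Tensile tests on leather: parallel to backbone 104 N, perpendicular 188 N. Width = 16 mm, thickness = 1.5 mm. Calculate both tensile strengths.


Area = 16 x 1.5 = 24.0 mm^2
TS (parallel) = 104 / 24.0 = 4.33 N/mm^2
TS (perpendicular) = 188 / 24.0 = 7.83 N/mm^2


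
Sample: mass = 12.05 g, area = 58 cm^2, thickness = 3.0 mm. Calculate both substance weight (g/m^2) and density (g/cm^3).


SW = 12.05 / 58 x 10000 = 2077.6 g/m^2
Volume = 58 x 3.0 / 10 = 17.40 cm^3
Density = 12.05 / 17.40 = 0.693 g/cm^3


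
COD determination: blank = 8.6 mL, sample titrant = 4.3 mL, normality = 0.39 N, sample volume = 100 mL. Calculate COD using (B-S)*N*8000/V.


COD = (8.6 - 4.3) x 0.39 x 8000 / 100
COD = 4.3 x 0.39 x 8000 / 100
COD = 134.2 mg/L


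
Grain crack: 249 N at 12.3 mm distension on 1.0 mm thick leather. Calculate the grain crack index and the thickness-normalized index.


Crack index = 249 / 12.3 = 20.2 N/mm
Normalized = 20.2 / 1.0 = 20.2 N/mm per mm


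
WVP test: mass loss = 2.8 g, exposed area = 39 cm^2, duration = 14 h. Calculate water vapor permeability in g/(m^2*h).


51.28 g/(m^2*h)

WVP = mass_loss / (area x time) x 10000
WVP = 2.8 / (39 x 14) x 10000
WVP = 2.8 / 546 x 10000 = 51.28 g/(m^2*h)


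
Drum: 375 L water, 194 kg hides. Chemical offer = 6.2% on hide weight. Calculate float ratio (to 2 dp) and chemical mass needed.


Float ratio = 375 / 194 = 1.93
Chemical = 194 x 6.2 / 100 = 12.028 kg


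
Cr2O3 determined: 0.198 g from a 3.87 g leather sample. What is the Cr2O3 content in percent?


Cr2O3% = 0.198 / 3.87 x 100
Cr2O3% = 5.12%


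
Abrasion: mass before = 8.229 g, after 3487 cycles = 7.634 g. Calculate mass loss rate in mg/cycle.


0.171 mg/cycle

Mass loss = 8.229 - 7.634 = 0.595 g
Rate = 0.595 / 3487 x 1000 = 0.171 mg/cycle


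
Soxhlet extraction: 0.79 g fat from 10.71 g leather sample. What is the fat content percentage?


7.4%

Fat content = 0.79 / 10.71 x 100
Fat = 7.4%


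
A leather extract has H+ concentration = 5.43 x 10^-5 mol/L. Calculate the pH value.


pH = 4.27


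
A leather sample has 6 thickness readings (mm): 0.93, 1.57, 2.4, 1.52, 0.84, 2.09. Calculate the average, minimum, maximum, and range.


Sum = 9.35
Average = 9.35 / 6 = 1.56 mm
Minimum = 0.84 mm
Maximum = 2.4 mm
Range = 2.4 - 0.84 = 1.56 mm


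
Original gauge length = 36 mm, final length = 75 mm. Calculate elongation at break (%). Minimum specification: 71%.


Extension = 75 - 36 = 39 mm
Elongation = 39 / 36 x 100 = 108.3%
Minimum required: 71%
Meets specification: Yes


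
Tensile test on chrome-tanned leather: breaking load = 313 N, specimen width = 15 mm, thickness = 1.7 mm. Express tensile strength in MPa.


12.27 MPa

Cross-section = 15 x 1.7 = 25.5 mm^2
TS = 313 / 25.5 = 12.27 MPa
(1 N/mm^2 = 1 MPa)


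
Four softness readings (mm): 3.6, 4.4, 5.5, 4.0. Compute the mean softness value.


4.38 mm


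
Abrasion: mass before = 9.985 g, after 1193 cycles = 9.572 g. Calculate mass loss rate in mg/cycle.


0.346 mg/cycle

Mass loss = 9.985 - 9.572 = 0.413 g
Rate = 0.413 / 1193 x 1000 = 0.346 mg/cycle


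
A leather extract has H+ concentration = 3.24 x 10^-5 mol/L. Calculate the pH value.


pH = 4.49


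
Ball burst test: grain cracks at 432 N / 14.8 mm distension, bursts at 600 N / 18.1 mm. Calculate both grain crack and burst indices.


Crack index = 29.2 N/mm
Burst index = 33.1 N/mm

Crack index = 432 / 14.8 = 29.2 N/mm
Burst index = 600 / 18.1 = 33.1 N/mm


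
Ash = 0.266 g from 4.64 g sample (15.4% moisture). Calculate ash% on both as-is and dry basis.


As-is ash% = 0.266 / 4.64 x 100 = 5.73%
Dry mass = 4.64 x (100 - 15.4) / 100 = 3.92544 g
Dry-basis ash% = 0.266 / 3.92544 x 100 = 6.78%


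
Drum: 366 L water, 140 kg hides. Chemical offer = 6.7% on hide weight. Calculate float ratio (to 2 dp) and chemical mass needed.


Float ratio = 2.61
Chemical needed = 9.38 kg


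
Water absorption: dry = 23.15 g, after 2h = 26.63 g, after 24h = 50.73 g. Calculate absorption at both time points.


2h absorption = 15.0%
24h absorption = 119.1%

WA (2h) = (26.63 - 23.15) / 23.15 x 100 = 15.0%
WA (24h) = (50.73 - 23.15) / 23.15 x 100 = 119.1%


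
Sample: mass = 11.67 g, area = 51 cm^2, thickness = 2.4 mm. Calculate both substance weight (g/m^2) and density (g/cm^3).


Substance weight = 2288.2 g/m^2
Density = 0.953 g/cm^3


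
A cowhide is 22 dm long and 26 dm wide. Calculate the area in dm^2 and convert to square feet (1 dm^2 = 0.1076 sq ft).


572 dm^2
61.55 sq ft

Area = 22 x 26 = 572 dm^2
Conversion: 572 x 0.1076 = 61.55 sq ft


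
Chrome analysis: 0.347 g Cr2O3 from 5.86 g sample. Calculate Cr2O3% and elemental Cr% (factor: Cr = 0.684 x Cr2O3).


Cr2O3% = 0.347 / 5.86 x 100 = 5.92%
Cr% = 5.92 x 0.684 = 4.05%


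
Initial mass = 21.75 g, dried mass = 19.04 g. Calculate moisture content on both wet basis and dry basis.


Wet basis = 12.5%
Dry basis = 14.2%


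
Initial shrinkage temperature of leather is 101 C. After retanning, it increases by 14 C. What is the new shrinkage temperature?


115 C

New Ts = 101 + 14 = 115 C


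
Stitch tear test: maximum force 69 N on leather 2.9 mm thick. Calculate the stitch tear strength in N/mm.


Stitch tear strength = force / thickness
STS = 69 / 2.9 = 23.8 N/mm


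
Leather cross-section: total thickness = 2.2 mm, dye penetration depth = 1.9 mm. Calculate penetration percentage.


Penetration% = 1.9 / 2.2 x 100
Penetration = 86.4%


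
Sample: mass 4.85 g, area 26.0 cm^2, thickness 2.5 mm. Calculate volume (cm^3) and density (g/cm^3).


Thickness in cm = 2.5 / 10 = 0.25 cm
Volume = 26.0 x 0.25 = 6.500 cm^3
Density = 4.85 / 6.500 = 0.746 g/cm^3


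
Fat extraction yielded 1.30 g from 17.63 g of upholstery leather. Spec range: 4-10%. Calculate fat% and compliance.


Fat content = 7.4%
Compliant: Yes


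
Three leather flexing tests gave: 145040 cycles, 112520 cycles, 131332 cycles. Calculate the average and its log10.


Average = (145040 + 112520 + 131332) / 3 = 129631 cycles
log10(129631) = 5.11


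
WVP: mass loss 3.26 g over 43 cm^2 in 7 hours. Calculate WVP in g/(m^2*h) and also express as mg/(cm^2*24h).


WVP = 3.26 / (43 x 7) x 10000 = 108.31 g/(m^2*h)
Mass loss in mg = 3.26 x 1000 = 3260 mg
Per cm^2 per 24h in mg: 3260 x 24 / (43 x 7) = 78240 / 301 = 259.93 mg/(cm^2*24h)


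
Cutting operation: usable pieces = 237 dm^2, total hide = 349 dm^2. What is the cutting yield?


Yield = usable / total x 100
Yield = 237 / 349 x 100 = 67.9%


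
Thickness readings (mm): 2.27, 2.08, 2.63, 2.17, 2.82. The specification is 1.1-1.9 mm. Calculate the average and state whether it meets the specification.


Average = 2.39 mm
Within specification: No

Sum = 11.97
Average = 11.97 / 5 = 2.39 mm
Specification range: 1.1 to 1.9 mm
Within spec: No


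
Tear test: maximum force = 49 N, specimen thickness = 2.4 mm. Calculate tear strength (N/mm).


Tear strength = force / thickness
Tear = 49 / 2.4 = 20.4 N/mm


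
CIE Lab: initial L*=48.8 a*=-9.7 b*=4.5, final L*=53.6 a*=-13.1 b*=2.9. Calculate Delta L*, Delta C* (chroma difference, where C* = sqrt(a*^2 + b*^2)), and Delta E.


Delta L* = 53.6 - 48.8 = 4.8
C1* = sqrt((-9.7)^2 + (4.5)^2) = 10.693
C2* = sqrt((-13.1)^2 + (2.9)^2) = 13.417
Delta C* = 13.417 - 10.693 = 2.72
Delta E = sqrt((4.8)^2 + (-3.4)^2 + (-1.6)^2) = 6.10


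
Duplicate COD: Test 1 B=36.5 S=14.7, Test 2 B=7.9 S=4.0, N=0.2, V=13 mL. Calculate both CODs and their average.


COD1 = 2683.1 mg/L
COD2 = 480.0 mg/L
Average = 1581.6 mg/L

COD1 = (36.5 - 14.7) x 0.2 x 8000 / 13 = 2683.1 mg/L
COD2 = (7.9 - 4.0) x 0.2 x 8000 / 13 = 480.0 mg/L
Average = (2683.1 + 480.0) / 2 = 1581.6 mg/L


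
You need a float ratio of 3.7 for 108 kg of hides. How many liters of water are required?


399.6 L

Water = hide weight x target ratio
Water = 108 x 3.7 = 399.6 L


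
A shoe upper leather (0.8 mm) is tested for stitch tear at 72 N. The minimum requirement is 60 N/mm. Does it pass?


STS = 90.0 N/mm
Passes: Yes

STS = 72 / 0.8 = 90.0 N/mm
Minimum required: 60 N/mm
Passes: Yes


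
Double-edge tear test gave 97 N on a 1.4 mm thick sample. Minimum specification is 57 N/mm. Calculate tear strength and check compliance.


Tear strength = 97 / 1.4 = 69.3 N/mm
Required minimum = 57 N/mm
Compliant: Yes


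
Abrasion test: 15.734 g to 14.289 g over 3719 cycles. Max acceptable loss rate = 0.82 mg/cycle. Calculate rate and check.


Loss = 15.734 - 14.289 = 1.445 g
Rate = 1.445 g / 3719 cycles x 1000 = 0.389 mg/cycle
Max = 0.82 mg/cycle
Passes: Yes


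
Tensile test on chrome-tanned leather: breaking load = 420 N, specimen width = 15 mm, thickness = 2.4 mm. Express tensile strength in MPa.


Cross-section = 15 x 2.4 = 36.0 mm^2
TS = 420 / 36.0 = 11.67 MPa
(1 N/mm^2 = 1 MPa)


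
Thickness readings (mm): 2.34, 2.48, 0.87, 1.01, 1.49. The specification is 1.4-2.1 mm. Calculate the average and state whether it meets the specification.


Average = 1.64 mm
Within specification: Yes


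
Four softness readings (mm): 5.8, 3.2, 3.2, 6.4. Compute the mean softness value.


Sum = 5.8 + 3.2 + 3.2 + 6.4
Mean = 18.6 / 4 = 4.65 mm


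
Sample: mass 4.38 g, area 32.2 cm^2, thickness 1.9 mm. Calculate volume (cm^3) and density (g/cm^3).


Volume = 6.118 cm^3
Density = 0.716 g/cm^3

Thickness in cm = 1.9 / 10 = 0.19 cm
Volume = 32.2 x 0.19 = 6.118 cm^3
Density = 4.38 / 6.118 = 0.716 g/cm^3


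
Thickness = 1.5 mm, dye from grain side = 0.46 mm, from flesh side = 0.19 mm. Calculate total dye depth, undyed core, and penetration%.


Total dyed = 0.46 + 0.19 = 0.65 mm
Undyed core = 1.5 - 0.65 = 0.85 mm
Penetration = 0.65 / 1.5 x 100 = 43.3%


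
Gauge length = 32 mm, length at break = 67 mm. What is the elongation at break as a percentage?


109.4%

Extension = 67 - 32 = 35 mm
Elongation = 35 / 32 x 100 = 109.4%


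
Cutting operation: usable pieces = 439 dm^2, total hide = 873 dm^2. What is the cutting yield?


50.3%

Yield = usable / total x 100
Yield = 439 / 873 x 100 = 50.3%


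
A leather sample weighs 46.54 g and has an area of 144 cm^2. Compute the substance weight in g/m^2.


3231.9 g/m^2

Substance weight = mass / area x 10000
SW = 46.54 / 144 x 10000
SW = 3231.9 g/m^2


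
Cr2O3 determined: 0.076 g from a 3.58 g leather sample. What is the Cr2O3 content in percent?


2.12%


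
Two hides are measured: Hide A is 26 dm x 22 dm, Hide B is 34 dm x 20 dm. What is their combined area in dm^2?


Hide A area = 26 x 22 = 572 dm^2
Hide B area = 34 x 20 = 680 dm^2
Total = 572 + 680 = 1252 dm^2


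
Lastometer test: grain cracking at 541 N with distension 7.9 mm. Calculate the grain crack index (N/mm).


Grain crack index = force / distension
Index = 541 / 7.9 = 68.5 N/mm


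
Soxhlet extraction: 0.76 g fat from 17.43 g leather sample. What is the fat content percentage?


Fat content = 0.76 / 17.43 x 100
Fat = 4.4%


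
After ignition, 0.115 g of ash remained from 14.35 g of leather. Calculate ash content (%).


Ash% = 0.115 / 14.35 x 100
Ash% = 0.80%


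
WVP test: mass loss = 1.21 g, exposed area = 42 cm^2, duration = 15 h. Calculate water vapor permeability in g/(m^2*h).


19.21 g/(m^2*h)


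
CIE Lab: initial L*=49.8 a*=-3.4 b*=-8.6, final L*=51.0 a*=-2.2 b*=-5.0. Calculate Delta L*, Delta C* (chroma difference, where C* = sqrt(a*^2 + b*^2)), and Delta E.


Delta L* = 1.2
Delta C* = -3.79
Delta E = 3.98

Delta L* = 51.0 - 49.8 = 1.2
C1* = sqrt((-3.4)^2 + (-8.6)^2) = 9.248
C2* = sqrt((-2.2)^2 + (-5.0)^2) = 5.463
Delta C* = 5.463 - 9.248 = -3.79
Delta E = sqrt((1.2)^2 + (1.2)^2 + (3.6)^2) = 3.98


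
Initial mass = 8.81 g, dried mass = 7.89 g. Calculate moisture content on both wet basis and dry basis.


Moisture lost = 8.81 - 7.89 = 0.92 g
Wet basis MC = 0.92 / 8.81 x 100 = 10.4%
Dry basis MC = 0.92 / 7.89 x 100 = 11.7%


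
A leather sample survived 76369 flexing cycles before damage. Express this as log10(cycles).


4.88

log10(76369) = 4.88


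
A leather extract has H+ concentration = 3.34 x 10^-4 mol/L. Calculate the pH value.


pH = -log10[H+]
pH = -log10(3.34 x 10^-4) = 3.48


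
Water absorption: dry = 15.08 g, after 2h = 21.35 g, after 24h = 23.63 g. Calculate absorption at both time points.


2h absorption = 41.6%
24h absorption = 56.7%

WA (2h) = (21.35 - 15.08) / 15.08 x 100 = 41.6%
WA (24h) = (23.63 - 15.08) / 15.08 x 100 = 56.7%


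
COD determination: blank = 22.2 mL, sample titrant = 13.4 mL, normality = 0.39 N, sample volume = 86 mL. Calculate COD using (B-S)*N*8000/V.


COD = (22.2 - 13.4) x 0.39 x 8000 / 86
COD = 8.8 x 0.39 x 8000 / 86
COD = 319.3 mg/L


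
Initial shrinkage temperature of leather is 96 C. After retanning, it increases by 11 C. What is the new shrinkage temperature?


New Ts = 96 + 11 = 107 C


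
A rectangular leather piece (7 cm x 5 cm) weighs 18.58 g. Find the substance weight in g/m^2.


5308.6 g/m^2

Area = 7 x 5 = 35 cm^2
SW = 18.58 / 35 x 10000 = 5308.6 g/m^2


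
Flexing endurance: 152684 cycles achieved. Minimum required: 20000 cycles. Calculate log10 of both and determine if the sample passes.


log10(152684) = 5.18
log10(20000) = 4.30
Passes: Yes


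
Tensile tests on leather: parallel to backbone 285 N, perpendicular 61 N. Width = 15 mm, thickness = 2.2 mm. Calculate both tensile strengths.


Parallel = 8.64 N/mm^2
Perpendicular = 1.85 N/mm^2

Area = 15 x 2.2 = 33.0 mm^2
TS (parallel) = 285 / 33.0 = 8.64 N/mm^2
TS (perpendicular) = 61 / 33.0 = 1.85 N/mm^2


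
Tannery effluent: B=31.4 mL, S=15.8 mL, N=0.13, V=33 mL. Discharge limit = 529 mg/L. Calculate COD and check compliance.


COD = (31.4 - 15.8) x 0.13 x 8000 / 33 = 491.6 mg/L
Limit: 529 mg/L
Compliant: Yes


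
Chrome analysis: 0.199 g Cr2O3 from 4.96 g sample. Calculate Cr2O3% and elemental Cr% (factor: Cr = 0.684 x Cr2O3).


Cr2O3% = 0.199 / 4.96 x 100 = 4.01%
Cr% = 4.01 x 0.684 = 2.74%


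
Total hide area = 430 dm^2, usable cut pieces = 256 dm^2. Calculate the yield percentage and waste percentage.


Yield = 59.5%
Waste = 40.5%


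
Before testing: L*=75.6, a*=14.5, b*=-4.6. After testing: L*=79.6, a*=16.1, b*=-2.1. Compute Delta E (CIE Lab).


dL = 79.6 - 75.6 = 4.0
da = 16.1 - 14.5 = 1.6
db = -2.1 - (-4.6) = 2.5
dE = sqrt((4.0)^2 + (1.6)^2 + (2.5)^2) = 4.98


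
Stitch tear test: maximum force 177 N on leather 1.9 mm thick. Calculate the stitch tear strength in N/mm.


Stitch tear strength = force / thickness
STS = 177 / 1.9 = 93.2 N/mm


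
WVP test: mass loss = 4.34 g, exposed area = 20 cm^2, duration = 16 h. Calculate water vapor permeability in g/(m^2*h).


WVP = mass_loss / (area x time) x 10000
WVP = 4.34 / (20 x 16) x 10000
WVP = 4.34 / 320 x 10000 = 135.63 g/(m^2*h)


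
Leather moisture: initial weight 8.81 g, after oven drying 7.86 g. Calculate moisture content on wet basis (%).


10.8%


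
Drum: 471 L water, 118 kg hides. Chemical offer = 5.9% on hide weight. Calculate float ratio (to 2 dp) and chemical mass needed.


Float ratio = 471 / 118 = 3.99
Chemical = 118 x 5.9 / 100 = 6.962 kg


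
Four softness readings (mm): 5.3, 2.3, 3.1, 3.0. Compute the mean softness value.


Sum = 5.3 + 2.3 + 3.1 + 3.0
Mean = 13.7 / 4 = 3.43 mm


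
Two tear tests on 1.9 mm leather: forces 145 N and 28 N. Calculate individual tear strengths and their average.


Tear 1 = 76.3 N/mm
Tear 2 = 14.7 N/mm
Average = 45.5 N/mm

Tear 1 = 145 / 1.9 = 76.3 N/mm
Tear 2 = 28 / 1.9 = 14.7 N/mm
Average = (76.3 + 14.7) / 2 = 45.5 N/mm


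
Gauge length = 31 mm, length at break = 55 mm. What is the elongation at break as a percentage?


Extension = 55 - 31 = 24 mm
Elongation = 24 / 31 x 100 = 77.4%


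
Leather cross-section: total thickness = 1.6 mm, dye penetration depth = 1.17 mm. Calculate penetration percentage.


73.1%

Penetration% = 1.17 / 1.6 x 100
Penetration = 73.1%


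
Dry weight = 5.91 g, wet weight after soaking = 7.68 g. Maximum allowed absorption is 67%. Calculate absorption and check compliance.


WA = (7.68 - 5.91) / 5.91 x 100 = 29.9%
Maximum allowed: 67%
Compliant: Yes


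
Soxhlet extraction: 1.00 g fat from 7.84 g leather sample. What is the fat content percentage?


12.8%


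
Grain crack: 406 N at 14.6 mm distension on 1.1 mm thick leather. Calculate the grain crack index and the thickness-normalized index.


Crack index = 27.8 N/mm
Normalized index = 25.3 N/mm per mm

Crack index = 406 / 14.6 = 27.8 N/mm
Normalized = 27.8 / 1.1 = 25.3 N/mm per mm


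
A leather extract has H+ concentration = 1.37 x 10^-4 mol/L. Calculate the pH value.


pH = -log10[H+]
pH = -log10(1.37 x 10^-4) = 3.86


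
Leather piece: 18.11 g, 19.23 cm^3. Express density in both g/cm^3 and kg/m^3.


Density = 18.11 / 19.23 = 0.942 g/cm^3
Convert: 0.942 x 1000 = 942 kg/m^3


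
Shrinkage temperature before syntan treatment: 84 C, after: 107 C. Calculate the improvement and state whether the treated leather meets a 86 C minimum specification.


Improvement = 107 - 84 = 23 C
Spec check: 107 C >= 86 C? Yes


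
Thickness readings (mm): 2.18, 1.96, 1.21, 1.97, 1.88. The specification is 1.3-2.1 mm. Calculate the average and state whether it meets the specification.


Average = 1.84 mm
Within specification: Yes


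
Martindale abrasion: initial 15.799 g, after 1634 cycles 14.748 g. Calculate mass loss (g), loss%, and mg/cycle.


Mass loss = 1.051 g
Loss = 6.65%
Rate = 0.643 mg/cycle


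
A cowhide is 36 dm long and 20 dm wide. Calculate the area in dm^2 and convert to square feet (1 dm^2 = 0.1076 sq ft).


Area = 36 x 20 = 720 dm^2
Conversion: 720 x 0.1076 = 77.47 sq ft


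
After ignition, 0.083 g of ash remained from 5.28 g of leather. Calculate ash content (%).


1.57%

Ash% = 0.083 / 5.28 x 100
Ash% = 1.57%


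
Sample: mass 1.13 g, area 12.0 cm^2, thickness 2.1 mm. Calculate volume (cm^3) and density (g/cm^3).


Thickness in cm = 2.1 / 10 = 0.21 cm
Volume = 12.0 x 0.21 = 2.520 cm^3
Density = 1.13 / 2.520 = 0.448 g/cm^3


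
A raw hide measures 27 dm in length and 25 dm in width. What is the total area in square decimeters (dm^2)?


675 dm^2

Area = length x width
Area = 27 x 25 = 675 dm^2


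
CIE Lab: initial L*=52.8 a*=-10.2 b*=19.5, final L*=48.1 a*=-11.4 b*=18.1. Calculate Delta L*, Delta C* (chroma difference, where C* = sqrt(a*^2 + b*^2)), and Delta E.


Delta L* = -4.7
Delta C* = -0.62
Delta E = 5.05


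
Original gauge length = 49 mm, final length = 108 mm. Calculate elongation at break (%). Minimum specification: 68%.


Extension = 108 - 49 = 59 mm
Elongation = 59 / 49 x 100 = 120.4%
Minimum required: 68%
Meets specification: Yes


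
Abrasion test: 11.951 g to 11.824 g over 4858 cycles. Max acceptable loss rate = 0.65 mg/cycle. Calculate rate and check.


Loss = 11.951 - 11.824 = 0.127 g
Rate = 0.127 g / 4858 cycles x 1000 = 0.026 mg/cycle
Max = 0.65 mg/cycle
Passes: Yes


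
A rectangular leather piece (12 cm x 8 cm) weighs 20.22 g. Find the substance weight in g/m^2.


Area = 12 x 8 = 96 cm^2
SW = 20.22 / 96 x 10000 = 2106.3 g/m^2


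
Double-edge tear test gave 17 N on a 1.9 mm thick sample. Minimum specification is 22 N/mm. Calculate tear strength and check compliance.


Tear strength = 8.9 N/mm
Compliant: No

Tear strength = 17 / 1.9 = 8.9 N/mm
Required minimum = 22 N/mm
Compliant: No


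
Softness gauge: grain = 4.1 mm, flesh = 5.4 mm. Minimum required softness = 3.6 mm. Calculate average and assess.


Average = (4.1 + 5.4) / 2 = 4.75 mm
Minimum = 3.6 mm
Meets requirement: Yes


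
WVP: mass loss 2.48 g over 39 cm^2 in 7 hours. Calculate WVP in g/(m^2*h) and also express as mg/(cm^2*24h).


WVP = 90.84 g/(m^2*h)
Daily rate = 218.02 mg/(cm^2*24h)

WVP = 2.48 / (39 x 7) x 10000 = 90.84 g/(m^2*h)
Mass loss in mg = 2.48 x 1000 = 2480 mg
Per cm^2 per 24h in mg: 2480 x 24 / (39 x 7) = 59520 / 273 = 218.02 mg/(cm^2*24h)


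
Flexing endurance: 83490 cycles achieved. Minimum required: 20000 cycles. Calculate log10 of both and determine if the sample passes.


Achieved: log10 = 4.92
Required: log10 = 4.30
Passes: Yes


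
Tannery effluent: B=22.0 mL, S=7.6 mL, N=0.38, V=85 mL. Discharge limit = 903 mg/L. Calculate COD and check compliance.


COD = 515.0 mg/L
Compliant: Yes


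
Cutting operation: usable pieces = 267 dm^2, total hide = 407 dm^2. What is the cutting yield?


65.6%

Yield = usable / total x 100
Yield = 267 / 407 x 100 = 65.6%


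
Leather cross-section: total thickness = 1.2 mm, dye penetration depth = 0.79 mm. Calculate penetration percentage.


65.8%


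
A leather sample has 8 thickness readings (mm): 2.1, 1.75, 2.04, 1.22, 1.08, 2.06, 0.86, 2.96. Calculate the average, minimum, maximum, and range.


Sum = 14.07
Average = 14.07 / 8 = 1.76 mm
Minimum = 0.86 mm
Maximum = 2.96 mm
Range = 2.96 - 0.86 = 2.10 mm


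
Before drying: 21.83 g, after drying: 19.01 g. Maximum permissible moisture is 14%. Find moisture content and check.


Moisture content = 12.9%
Acceptable: Yes


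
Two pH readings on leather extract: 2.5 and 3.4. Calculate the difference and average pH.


Difference = 0.9
Average pH = 2.95


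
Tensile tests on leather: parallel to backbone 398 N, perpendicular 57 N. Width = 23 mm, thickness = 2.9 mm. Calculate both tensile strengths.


Area = 23 x 2.9 = 66.7 mm^2
TS (parallel) = 398 / 66.7 = 5.97 N/mm^2
TS (perpendicular) = 57 / 66.7 = 0.85 N/mm^2


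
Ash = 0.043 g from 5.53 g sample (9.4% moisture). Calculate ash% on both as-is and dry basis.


As-is ash% = 0.043 / 5.53 x 100 = 0.78%
Dry mass = 5.53 x (100 - 9.4) / 100 = 5.01018 g
Dry-basis ash% = 0.043 / 5.01018 x 100 = 0.86%


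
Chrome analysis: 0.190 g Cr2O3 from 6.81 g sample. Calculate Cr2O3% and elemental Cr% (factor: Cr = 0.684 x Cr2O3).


Cr2O3% = 0.190 / 6.81 x 100 = 2.79%
Cr% = 2.79 x 0.684 = 1.91%


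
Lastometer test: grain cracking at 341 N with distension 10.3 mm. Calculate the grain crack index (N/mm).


33.1 N/mm

Grain crack index = force / distension
Index = 341 / 10.3 = 33.1 N/mm


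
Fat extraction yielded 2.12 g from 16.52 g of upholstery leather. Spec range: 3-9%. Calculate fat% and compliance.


Fat content = 12.8%
Compliant: No


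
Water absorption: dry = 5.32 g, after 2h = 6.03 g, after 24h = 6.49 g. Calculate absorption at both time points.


WA (2h) = (6.03 - 5.32) / 5.32 x 100 = 13.3%
WA (24h) = (6.49 - 5.32) / 5.32 x 100 = 22.0%


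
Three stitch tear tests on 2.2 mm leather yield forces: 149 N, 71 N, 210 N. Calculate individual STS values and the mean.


STS1 = 149 / 2.2 = 67.7 N/mm
STS2 = 71 / 2.2 = 32.3 N/mm
STS3 = 210 / 2.2 = 95.5 N/mm
Mean = (67.7 + 32.3 + 95.5) / 3 = 65.2 N/mm


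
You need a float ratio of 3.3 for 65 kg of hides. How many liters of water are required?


214.5 L

Water = hide weight x target ratio
Water = 65 x 3.3 = 214.5 L


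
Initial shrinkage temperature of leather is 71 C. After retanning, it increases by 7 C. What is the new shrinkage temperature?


78 C


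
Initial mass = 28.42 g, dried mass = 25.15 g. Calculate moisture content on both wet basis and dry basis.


Wet basis = 11.5%
Dry basis = 13.0%

Moisture lost = 28.42 - 25.15 = 3.27 g
Wet basis MC = 3.27 / 28.42 x 100 = 11.5%
Dry basis MC = 3.27 / 25.15 x 100 = 13.0%


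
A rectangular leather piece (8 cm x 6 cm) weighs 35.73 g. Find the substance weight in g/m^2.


Area = 8 x 6 = 48 cm^2
SW = 35.73 / 48 x 10000 = 7443.8 g/m^2


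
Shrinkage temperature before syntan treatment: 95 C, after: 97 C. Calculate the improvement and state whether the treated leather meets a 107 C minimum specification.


Improvement = 97 - 95 = 2 C
Spec check: 97 C >= 107 C? No


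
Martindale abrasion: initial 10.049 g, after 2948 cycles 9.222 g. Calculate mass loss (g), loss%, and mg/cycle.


Mass loss = 0.827 g
Loss = 8.23%
Rate = 0.281 mg/cycle


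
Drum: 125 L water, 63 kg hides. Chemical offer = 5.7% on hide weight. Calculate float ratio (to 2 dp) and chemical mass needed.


Float ratio = 1.98
Chemical needed = 3.591 kg


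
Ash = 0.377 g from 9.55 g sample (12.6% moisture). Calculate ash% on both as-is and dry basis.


As-is ash% = 0.377 / 9.55 x 100 = 3.95%
Dry mass = 9.55 x (100 - 12.6) / 100 = 8.3467 g
Dry-basis ash% = 0.377 / 8.3467 x 100 = 4.52%


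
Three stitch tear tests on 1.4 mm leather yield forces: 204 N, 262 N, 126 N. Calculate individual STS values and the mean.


STS1 = 145.7 N/mm
STS2 = 187.1 N/mm
STS3 = 90.0 N/mm
Mean = 140.9 N/mm


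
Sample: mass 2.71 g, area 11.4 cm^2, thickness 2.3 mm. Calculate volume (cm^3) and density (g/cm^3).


Volume = 2.622 cm^3
Density = 1.034 g/cm^3

Thickness in cm = 2.3 / 10 = 0.23 cm
Volume = 11.4 x 0.23 = 2.622 cm^3
Density = 2.71 / 2.622 = 1.034 g/cm^3


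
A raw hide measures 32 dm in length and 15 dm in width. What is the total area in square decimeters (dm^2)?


Area = length x width
Area = 32 x 15 = 480 dm^2


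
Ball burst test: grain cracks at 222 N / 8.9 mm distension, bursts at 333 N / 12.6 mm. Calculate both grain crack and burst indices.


Crack index = 24.9 N/mm
Burst index = 26.4 N/mm


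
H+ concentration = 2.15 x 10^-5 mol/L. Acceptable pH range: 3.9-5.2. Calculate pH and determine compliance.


pH = 4.67
Compliant: Yes

pH = -log10(2.15 x 10^-5) = 4.67
Range: 3.9 to 5.2
Compliant: Yes


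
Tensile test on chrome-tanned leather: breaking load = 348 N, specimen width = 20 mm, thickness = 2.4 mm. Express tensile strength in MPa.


Cross-section = 20 x 2.4 = 48.0 mm^2
TS = 348 / 48.0 = 7.25 MPa
(1 N/mm^2 = 1 MPa)


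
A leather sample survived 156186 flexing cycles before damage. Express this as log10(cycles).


log10(156186) = 5.19


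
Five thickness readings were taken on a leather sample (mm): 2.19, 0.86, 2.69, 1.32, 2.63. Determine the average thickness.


Sum = 2.19 + 0.86 + 2.69 + 1.32 + 2.63 = 9.69
Average = 9.69 / 5 = 1.94 mm


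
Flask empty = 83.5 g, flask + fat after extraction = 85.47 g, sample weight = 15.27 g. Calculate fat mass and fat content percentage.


Fat mass = 85.47 - 83.5 = 1.97 g
Fat% = 1.97 / 15.27 x 100 = 12.9%


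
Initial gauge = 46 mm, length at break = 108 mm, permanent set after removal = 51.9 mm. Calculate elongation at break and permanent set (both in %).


Elongation at break = (108 - 46) / 46 x 100 = 134.8%
Permanent set = (51.9 - 46) / 46 x 100 = 12.8%


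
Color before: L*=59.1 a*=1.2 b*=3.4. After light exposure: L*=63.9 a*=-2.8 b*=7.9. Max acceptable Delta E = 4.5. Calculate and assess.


Delta E = 7.70
Passes: No

dL = 4.8, da = -4.0, db = 4.5
dE = sqrt((4.8)^2 + (-4.0)^2 + (4.5)^2) = 7.70
Max = 4.5
Passes: No


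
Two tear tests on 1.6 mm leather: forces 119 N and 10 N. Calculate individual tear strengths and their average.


Tear 1 = 119 / 1.6 = 74.4 N/mm
Tear 2 = 10 / 1.6 = 6.3 N/mm
Average = (74.4 + 6.3) / 2 = 40.4 N/mm


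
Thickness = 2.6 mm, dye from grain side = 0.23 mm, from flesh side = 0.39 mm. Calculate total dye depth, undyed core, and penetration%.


Total dyed = 0.62 mm
Undyed core = 1.98 mm
Penetration = 23.8%

Total dyed = 0.23 + 0.39 = 0.62 mm
Undyed core = 2.6 - 0.62 = 1.98 mm
Penetration = 0.62 / 2.6 x 100 = 23.8%


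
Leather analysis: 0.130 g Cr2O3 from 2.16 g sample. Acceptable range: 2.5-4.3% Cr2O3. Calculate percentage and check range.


Cr2O3% = 0.130 / 2.16 x 100 = 6.02%
Acceptable range: 2.5 to 4.3%
Within range: No


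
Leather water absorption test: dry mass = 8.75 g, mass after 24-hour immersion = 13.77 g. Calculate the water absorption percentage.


57.4%


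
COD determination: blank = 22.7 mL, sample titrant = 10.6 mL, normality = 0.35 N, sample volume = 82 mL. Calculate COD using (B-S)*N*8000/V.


413.2 mg/L


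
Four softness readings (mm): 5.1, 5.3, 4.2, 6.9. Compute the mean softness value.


5.38 mm


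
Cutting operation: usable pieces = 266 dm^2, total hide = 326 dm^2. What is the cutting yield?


81.6%

Yield = usable / total x 100
Yield = 266 / 326 x 100 = 81.6%


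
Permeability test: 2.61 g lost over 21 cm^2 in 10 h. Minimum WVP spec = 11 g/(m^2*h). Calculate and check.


WVP = 2.61 / (21 x 10) x 10000 = 124.29 g/(m^2*h)
Minimum: 11 g/(m^2*h)
Meets spec: Yes


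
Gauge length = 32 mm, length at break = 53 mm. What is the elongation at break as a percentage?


65.6%


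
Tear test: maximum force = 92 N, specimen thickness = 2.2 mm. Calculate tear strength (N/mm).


41.8 N/mm


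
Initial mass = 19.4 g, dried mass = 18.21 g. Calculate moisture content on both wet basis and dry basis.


Moisture lost = 19.4 - 18.21 = 1.19 g
Wet basis MC = 1.19 / 19.4 x 100 = 6.1%
Dry basis MC = 1.19 / 18.21 x 100 = 6.5%


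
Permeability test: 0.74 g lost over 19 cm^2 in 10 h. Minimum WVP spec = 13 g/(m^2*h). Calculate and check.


WVP = 38.95 g/(m^2*h)
Meets specification: Yes


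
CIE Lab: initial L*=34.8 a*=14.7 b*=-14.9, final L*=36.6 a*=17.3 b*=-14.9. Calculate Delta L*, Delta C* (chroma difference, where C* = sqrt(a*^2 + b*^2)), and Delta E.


Delta L* = 1.8
Delta C* = 1.90
Delta E = 3.16


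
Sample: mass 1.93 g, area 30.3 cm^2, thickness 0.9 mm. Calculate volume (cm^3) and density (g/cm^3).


Volume = 2.727 cm^3
Density = 0.708 g/cm^3

Thickness in cm = 0.9 / 10 = 0.09 cm
Volume = 30.3 x 0.09 = 2.727 cm^3
Density = 1.93 / 2.727 = 0.708 g/cm^3


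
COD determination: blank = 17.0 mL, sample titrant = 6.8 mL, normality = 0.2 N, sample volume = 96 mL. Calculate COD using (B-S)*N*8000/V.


170.0 mg/L


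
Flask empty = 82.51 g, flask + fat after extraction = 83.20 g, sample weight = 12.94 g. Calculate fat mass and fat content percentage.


Fat mass = 83.20 - 82.51 = 0.69 g
Fat% = 0.69 / 12.94 x 100 = 5.3%


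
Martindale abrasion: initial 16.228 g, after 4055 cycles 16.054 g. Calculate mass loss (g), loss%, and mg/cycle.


Loss = 16.228 - 16.054 = 0.174 g
Loss% = 0.174 / 16.228 x 100 = 1.07%
Rate = 0.174 / 4055 x 1000 = 0.043 mg/cycle


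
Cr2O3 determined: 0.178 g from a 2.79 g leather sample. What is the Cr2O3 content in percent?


6.38%

Cr2O3% = 0.178 / 2.79 x 100
Cr2O3% = 6.38%


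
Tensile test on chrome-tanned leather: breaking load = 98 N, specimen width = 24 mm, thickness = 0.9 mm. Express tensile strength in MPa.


4.54 MPa

Cross-section = 24 x 0.9 = 21.6 mm^2
TS = 98 / 21.6 = 4.54 MPa
(1 N/mm^2 = 1 MPa)


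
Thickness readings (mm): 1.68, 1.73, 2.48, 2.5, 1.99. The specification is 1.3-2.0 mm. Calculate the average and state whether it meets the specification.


Sum = 10.38
Average = 10.38 / 5 = 2.08 mm
Specification range: 1.3 to 2.0 mm
Within spec: No


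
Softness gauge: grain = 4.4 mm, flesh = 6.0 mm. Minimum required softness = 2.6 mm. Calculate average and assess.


Average softness = 5.20 mm
Meets requirement: Yes


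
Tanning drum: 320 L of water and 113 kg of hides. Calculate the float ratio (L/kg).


2.8


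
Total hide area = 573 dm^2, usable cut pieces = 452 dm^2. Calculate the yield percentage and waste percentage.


Yield = 452 / 573 x 100 = 78.9%
Waste = 573 - 452 = 121 dm^2
Waste% = 100 - 78.9 = 21.1%


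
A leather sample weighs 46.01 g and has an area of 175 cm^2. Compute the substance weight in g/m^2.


Substance weight = mass / area x 10000
SW = 46.01 / 175 x 10000
SW = 2629.1 g/m^2


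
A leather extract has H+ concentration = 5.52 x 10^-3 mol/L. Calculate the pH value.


pH = 2.26

pH = -log10[H+]
pH = -log10(5.52 x 10^-3) = 2.26


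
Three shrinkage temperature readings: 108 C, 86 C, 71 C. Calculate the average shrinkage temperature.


Average = (108 + 86 + 71) / 3
Average = 265 / 3 = 88.3 C


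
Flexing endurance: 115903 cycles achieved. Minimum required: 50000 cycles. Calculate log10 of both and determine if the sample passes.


log10(115903) = 5.06
log10(50000) = 4.70
Passes: Yes


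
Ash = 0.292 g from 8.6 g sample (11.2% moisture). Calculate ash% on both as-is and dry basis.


As-is ash% = 0.292 / 8.6 x 100 = 3.40%
Dry mass = 8.6 x (100 - 11.2) / 100 = 7.6368 g
Dry-basis ash% = 0.292 / 7.6368 x 100 = 3.82%


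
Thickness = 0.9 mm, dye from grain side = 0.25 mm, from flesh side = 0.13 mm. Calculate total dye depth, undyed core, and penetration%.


Total dyed = 0.25 + 0.13 = 0.38 mm
Undyed core = 0.9 - 0.38 = 0.52 mm
Penetration = 0.38 / 0.9 x 100 = 42.2%


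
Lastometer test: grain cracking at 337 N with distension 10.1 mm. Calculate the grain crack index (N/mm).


33.4 N/mm

Grain crack index = force / distension
Index = 337 / 10.1 = 33.4 N/mm


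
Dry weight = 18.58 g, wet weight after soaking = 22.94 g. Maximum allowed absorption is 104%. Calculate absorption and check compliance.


WA = (22.94 - 18.58) / 18.58 x 100 = 23.5%
Maximum allowed: 104%
Compliant: Yes


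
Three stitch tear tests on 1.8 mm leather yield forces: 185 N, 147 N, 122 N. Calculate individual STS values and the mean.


STS1 = 185 / 1.8 = 102.8 N/mm
STS2 = 147 / 1.8 = 81.7 N/mm
STS3 = 122 / 1.8 = 67.8 N/mm
Mean = (102.8 + 81.7 + 67.8) / 3 = 84.1 N/mm


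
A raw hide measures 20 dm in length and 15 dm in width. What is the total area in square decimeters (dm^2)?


Area = length x width
Area = 20 x 15 = 300 dm^2


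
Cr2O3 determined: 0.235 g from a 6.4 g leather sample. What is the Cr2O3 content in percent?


3.67%

Cr2O3% = 0.235 / 6.4 x 100
Cr2O3% = 3.67%


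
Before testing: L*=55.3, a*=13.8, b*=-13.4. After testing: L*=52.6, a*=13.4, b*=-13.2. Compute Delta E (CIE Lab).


dL = 52.6 - 55.3 = -2.7
da = 13.4 - 13.8 = -0.4
db = -13.2 - (-13.4) = 0.2
dE = sqrt((-2.7)^2 + (-0.4)^2 + (0.2)^2) = 2.74


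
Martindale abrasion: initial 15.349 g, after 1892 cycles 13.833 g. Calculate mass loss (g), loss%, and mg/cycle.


Loss = 15.349 - 13.833 = 1.516 g
Loss% = 1.516 / 15.349 x 100 = 9.88%
Rate = 1.516 / 1892 x 1000 = 0.801 mg/cycle


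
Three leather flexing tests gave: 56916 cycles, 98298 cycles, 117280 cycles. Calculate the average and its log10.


Average = 90831 cycles
log10 = 4.96

Average = (56916 + 98298 + 117280) / 3 = 90831 cycles
log10(90831) = 4.96


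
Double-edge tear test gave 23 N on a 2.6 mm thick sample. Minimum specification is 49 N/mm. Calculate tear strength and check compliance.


Tear strength = 8.8 N/mm
Compliant: No

Tear strength = 23 / 2.6 = 8.8 N/mm
Required minimum = 49 N/mm
Compliant: No


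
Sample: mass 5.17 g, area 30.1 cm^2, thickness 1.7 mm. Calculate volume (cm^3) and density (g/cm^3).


Thickness in cm = 1.7 / 10 = 0.17 cm
Volume = 30.1 x 0.17 = 5.117 cm^3
Density = 5.17 / 5.117 = 1.010 g/cm^3


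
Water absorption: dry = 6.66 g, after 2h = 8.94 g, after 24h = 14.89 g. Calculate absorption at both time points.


2h absorption = 34.2%
24h absorption = 123.6%

WA (2h) = (8.94 - 6.66) / 6.66 x 100 = 34.2%
WA (24h) = (14.89 - 6.66) / 6.66 x 100 = 123.6%


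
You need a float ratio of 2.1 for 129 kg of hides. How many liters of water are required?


Water = hide weight x target ratio
Water = 129 x 2.1 = 270.9 L


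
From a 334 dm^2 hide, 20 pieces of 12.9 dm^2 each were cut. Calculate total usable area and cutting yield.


Total usable = 20 x 12.9 = 258.0 dm^2
Yield = 258.0 / 334 x 100 = 77.2%


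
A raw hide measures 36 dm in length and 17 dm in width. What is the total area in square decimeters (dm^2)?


612 dm^2

Area = length x width
Area = 36 x 17 = 612 dm^2


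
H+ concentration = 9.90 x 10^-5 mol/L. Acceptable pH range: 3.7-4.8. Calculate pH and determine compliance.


pH = -log10(9.90 x 10^-5) = 4.00
Range: 3.7 to 4.8
Compliant: Yes


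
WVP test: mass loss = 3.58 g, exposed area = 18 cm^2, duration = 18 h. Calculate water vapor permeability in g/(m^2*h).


110.49 g/(m^2*h)


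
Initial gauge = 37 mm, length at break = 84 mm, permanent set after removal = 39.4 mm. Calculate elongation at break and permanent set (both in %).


Elongation at break = (84 - 37) / 37 x 100 = 127.0%
Permanent set = (39.4 - 37) / 37 x 100 = 6.5%


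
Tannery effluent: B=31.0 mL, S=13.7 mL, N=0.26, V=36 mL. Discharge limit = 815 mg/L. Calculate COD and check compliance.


COD = 999.6 mg/L
Compliant: No


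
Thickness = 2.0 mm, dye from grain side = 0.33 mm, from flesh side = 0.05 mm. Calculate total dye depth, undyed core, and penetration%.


Total dyed = 0.38 mm
Undyed core = 1.62 mm
Penetration = 19.0%

Total dyed = 0.33 + 0.05 = 0.38 mm
Undyed core = 2.0 - 0.38 = 1.62 mm
Penetration = 0.38 / 2.0 x 100 = 19.0%


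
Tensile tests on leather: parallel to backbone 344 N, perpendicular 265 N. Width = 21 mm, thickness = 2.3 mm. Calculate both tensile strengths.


Area = 21 x 2.3 = 48.3 mm^2
TS (parallel) = 344 / 48.3 = 7.12 N/mm^2
TS (perpendicular) = 265 / 48.3 = 5.49 N/mm^2


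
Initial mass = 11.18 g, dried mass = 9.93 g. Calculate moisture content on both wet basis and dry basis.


Moisture lost = 11.18 - 9.93 = 1.25 g
Wet basis MC = 1.25 / 11.18 x 100 = 11.2%
Dry basis MC = 1.25 / 9.93 x 100 = 12.6%


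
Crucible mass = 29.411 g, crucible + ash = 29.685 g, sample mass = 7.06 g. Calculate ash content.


Ash mass = 29.685 - 29.411 = 0.274 g
Ash% = 0.274 / 7.06 x 100 = 3.88%


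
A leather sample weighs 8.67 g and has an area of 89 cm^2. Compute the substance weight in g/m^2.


Substance weight = mass / area x 10000
SW = 8.67 / 89 x 10000
SW = 974.2 g/m^2


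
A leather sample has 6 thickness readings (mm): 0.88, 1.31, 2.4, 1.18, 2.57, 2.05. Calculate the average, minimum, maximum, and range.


Sum = 10.39
Average = 10.39 / 6 = 1.73 mm
Minimum = 0.88 mm
Maximum = 2.57 mm
Range = 2.57 - 0.88 = 1.69 mm


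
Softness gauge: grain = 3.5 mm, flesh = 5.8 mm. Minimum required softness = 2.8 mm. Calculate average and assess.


Average softness = 4.65 mm
Meets requirement: Yes

Average = (3.5 + 5.8) / 2 = 4.65 mm
Minimum = 2.8 mm
Meets requirement: Yes


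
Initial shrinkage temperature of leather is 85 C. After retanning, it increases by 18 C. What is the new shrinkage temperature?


103 C


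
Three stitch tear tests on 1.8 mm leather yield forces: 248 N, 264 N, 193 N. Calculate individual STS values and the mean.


STS1 = 137.8 N/mm
STS2 = 146.7 N/mm
STS3 = 107.2 N/mm
Mean = 130.6 N/mm

STS1 = 248 / 1.8 = 137.8 N/mm
STS2 = 264 / 1.8 = 146.7 N/mm
STS3 = 193 / 1.8 = 107.2 N/mm
Mean = (137.8 + 146.7 + 107.2) / 3 = 130.6 N/mm


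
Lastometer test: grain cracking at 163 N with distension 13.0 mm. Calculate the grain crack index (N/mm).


12.5 N/mm

Grain crack index = force / distension
Index = 163 / 13.0 = 12.5 N/mm


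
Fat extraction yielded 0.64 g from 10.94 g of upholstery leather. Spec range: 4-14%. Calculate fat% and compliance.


Fat content = 5.9%
Compliant: Yes


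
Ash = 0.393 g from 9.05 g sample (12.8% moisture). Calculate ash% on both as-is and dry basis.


As-is ash = 4.34%
Dry-basis ash = 4.98%

As-is ash% = 0.393 / 9.05 x 100 = 4.34%
Dry mass = 9.05 x (100 - 12.8) / 100 = 7.8916 g
Dry-basis ash% = 0.393 / 7.8916 x 100 = 4.98%


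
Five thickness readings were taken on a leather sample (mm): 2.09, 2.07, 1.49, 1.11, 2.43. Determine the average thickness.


Sum = 2.09 + 2.07 + 1.49 + 1.11 + 2.43 = 9.19
Average = 9.19 / 5 = 1.84 mm
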